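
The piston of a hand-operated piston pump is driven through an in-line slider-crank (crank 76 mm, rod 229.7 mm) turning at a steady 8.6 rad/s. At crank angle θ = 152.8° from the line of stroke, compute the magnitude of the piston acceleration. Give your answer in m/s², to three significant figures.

3.87

ω = 8.6 rad/s
x(θ) = r cosθ + √(L² − r² sin²θ); with ω constant, a = ω²·d²x/dθ².
d²x/dθ² = −r cosθ − r²(cos2θ)/√u − r⁴ sin²2θ/(4u^{3/2}),  u = L² − r² sin²θ = 0.0515553 m².
Substituting r = 0.076 m, L = 0.2297 m, θ = 152.8°: d²x/dθ² = +0.052316 m.
a = ω²·d²x/dθ² = (8.6)²·(+0.052316) = +3.8693 m/s²;  |a| = 3.8693 m/s².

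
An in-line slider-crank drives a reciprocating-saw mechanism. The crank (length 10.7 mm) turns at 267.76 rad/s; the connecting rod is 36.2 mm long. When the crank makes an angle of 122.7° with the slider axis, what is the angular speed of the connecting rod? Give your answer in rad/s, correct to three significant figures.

ω = 267.8 rad/s
The rod makes angle φ with the slider axis where L sinφ = r sinθ; differentiating, L cosφ·φ̇ = r ω cosθ.
L cosφ = √(L² − r² sin²θ) = 0.035062 m.
|ω_rod| = r ω |cosθ| / √(L² − r² sin²θ) = 0.0107·267.8·0.54024/0.035062 = 44.144 rad/s.

44.1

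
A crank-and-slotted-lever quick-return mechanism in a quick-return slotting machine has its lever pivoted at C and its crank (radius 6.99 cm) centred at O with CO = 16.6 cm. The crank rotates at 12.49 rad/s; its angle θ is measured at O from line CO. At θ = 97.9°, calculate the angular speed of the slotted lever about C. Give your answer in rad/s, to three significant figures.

ω = 12.49 rad/s
Crank pin A relative to C: A = (d + r cosθ, r sinθ); lever angle φ = atan2(r sinθ, d + r cosθ).
Differentiating tanφ: φ̇ = rω(d cosθ + r)/(d² + r² + 2dr cosθ).
d² + r² + 2dr cosθ = |CA|² = 0.0292524 m²;  d cosθ + r = +0.047084 m.
|ω_lever| = |0.0699·12.49·+0.047084| / 0.0292524 = 1.4053 rad/s.

1.41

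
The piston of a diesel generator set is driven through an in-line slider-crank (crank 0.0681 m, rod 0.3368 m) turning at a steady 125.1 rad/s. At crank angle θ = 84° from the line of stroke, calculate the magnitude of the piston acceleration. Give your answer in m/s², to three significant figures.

ω = 125.1 rad/s
x(θ) = r cosθ + √(L² − r² sin²θ); with ω constant, a = ω²·d²x/dθ².
d²x/dθ² = −r cosθ − r²(cos2θ)/√u − r⁴ sin²2θ/(4u^{3/2}),  u = L² − r² sin²θ = 0.108847 m².
Substituting r = 0.0681 m, L = 0.3368 m, θ = 84°: d²x/dθ² = +0.0066247 m.
a = ω²·d²x/dθ² = (125.1)²·(+0.0066247) = +103.68 m/s²;  |a| = 103.68 m/s².

104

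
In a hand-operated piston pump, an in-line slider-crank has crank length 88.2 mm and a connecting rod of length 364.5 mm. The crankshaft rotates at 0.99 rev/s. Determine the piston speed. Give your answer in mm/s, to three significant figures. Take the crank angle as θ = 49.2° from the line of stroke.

ω = 2π·0.99 = 6.22 rad/s
For an in-line slider-crank, x = r cosθ + √(L² − r² sin²θ), so v = −rω sinθ·[1 + r cosθ/√(L² − r² sin²θ)].
With r = 0.0882 m, L = 0.3645 m, θ = 49.2°: √(L² − r² sin²θ) = 0.35833 m.
v = −0.0882·6.22·0.75700·[1 + 0.0882·0.65342/0.35833] = -0.48211 m/s.
|v| = 0.48211 m/s = 482.11 mm/s.

482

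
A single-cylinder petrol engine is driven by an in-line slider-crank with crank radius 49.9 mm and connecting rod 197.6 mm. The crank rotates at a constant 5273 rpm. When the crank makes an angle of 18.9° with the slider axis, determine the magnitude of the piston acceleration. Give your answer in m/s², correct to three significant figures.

17500

ω = 2π·5273/60 = 552.2 rad/s
x(θ) = r cosθ + √(L² − r² sin²θ); with ω constant, a = ω²·d²x/dθ².
d²x/dθ² = −r cosθ − r²(cos2θ)/√u − r⁴ sin²2θ/(4u^{3/2}),  u = L² − r² sin²θ = 0.0387845 m².
Substituting r = 0.0499 m, L = 0.1976 m, θ = 18.9°: d²x/dθ² = -0.057276 m.
a = ω²·d²x/dθ² = (552.2)²·(-0.057276) = -17464 m/s²;  |a| = 17464 m/s².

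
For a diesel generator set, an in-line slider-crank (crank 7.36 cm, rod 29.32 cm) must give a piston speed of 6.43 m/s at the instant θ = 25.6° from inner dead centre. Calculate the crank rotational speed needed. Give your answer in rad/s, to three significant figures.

165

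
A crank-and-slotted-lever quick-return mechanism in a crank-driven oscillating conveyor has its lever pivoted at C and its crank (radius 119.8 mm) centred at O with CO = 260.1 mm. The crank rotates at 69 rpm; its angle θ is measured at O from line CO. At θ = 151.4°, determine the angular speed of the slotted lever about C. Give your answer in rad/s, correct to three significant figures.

ω = 7.226 rad/s (from 69 rpm).
Crank pin A relative to C: A = (d + r cosθ, r sinθ); lever angle φ = atan2(r sinθ, d + r cosθ).
Differentiating tanφ: φ̇ = rω(d cosθ + r)/(d² + r² + 2dr cosθ).
d² + r² + 2dr cosθ = |CA|² = 0.0272882 m²;  d cosθ + r = -0.10856 m.
|ω_lever| = |0.1198·7.226·-0.10856| / 0.0272882 = 3.4438 rad/s.

3.44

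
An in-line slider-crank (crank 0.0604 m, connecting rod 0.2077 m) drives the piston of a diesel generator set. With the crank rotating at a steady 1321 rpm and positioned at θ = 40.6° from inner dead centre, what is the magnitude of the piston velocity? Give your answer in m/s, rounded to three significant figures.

6.66

ω = 2π·1321/60 = 138.3 rad/s
For an in-line slider-crank, x = r cosθ + √(L² − r² sin²θ), so v = −rω sinθ·[1 + r cosθ/√(L² − r² sin²θ)].
With r = 0.0604 m, L = 0.2077 m, θ = 40.6°: √(L² − r² sin²θ) = 0.20395 m.
v = −0.0604·138.3·0.65077·[1 + 0.0604·0.75927/0.20395] = -6.6602 m/s.
|v| = 6.6602 m/s.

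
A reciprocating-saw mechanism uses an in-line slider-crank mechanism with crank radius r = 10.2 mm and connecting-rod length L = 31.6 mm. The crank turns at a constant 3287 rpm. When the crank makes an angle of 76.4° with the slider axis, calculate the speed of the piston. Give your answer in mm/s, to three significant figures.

3690

ω = 2π·3287/60 = 344.2 rad/s
For an in-line slider-crank, x = r cosθ + √(L² − r² sin²θ), so v = −rω sinθ·[1 + r cosθ/√(L² − r² sin²θ)].
With r = 0.0102 m, L = 0.0316 m, θ = 76.4°: √(L² − r² sin²θ) = 0.030005 m.
v = −0.0102·344.2·0.97196·[1 + 0.0102·0.23514/0.030005] = -3.6853 m/s.
|v| = 3.6853 m/s = 3685.3 mm/s.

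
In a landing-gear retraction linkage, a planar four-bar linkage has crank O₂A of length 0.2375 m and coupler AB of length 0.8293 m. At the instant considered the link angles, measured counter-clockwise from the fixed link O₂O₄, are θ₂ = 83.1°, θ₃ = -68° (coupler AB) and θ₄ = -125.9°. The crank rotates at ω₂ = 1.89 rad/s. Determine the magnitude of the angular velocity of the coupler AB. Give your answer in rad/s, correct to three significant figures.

ω₂ = 1.89 rad/s
Differentiating the loop-closure r₂e^{iθ₂}+r₃e^{iθ₃}=r₁+r₄e^{iθ₄} gives r₂ω₂e^{iθ₂}+r₃ω₃e^{iθ₃}=r₄ω₄e^{iθ₄}.
Eliminating the other unknown: ω₃ = r₂ω₂ sin(θ₄−θ₂) / [r₃ sin(θ₃−θ₄)].
Numerator sine = +0.48481; denominator sine = +0.84712.
Result = 0.2375·1.89·(+0.48481) / (0.8293·(+0.84712)) = +0.30977 rad/s; magnitude 0.30977 rad/s.

0.310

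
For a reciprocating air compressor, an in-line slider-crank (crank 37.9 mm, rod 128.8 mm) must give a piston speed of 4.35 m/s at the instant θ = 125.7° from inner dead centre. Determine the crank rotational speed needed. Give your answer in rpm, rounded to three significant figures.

For an in-line slider-crank, |v_piston| = rω|sinθ|·[1 + r cosθ/√(L² − r² sin²θ)].
With r = 0.0379 m, L = 0.1288 m, θ = 125.7°: the bracketed kinematic factor |dx/dθ| = 0.025335 m.
ω = v/|dx/dθ| = 4.35/0.025335 = 171.7 rad/s.
N = 60ω/(2π) = 1639.6 rpm.

1640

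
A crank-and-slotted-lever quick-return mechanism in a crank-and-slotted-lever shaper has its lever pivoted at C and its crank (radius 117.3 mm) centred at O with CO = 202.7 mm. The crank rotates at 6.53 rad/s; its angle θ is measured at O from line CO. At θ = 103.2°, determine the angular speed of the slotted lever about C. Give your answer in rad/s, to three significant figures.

1.24

ω = 6.53 rad/s
Crank pin A relative to C: A = (d + r cosθ, r sinθ); lever angle φ = atan2(r sinθ, d + r cosθ).
Differentiating tanφ: φ̇ = rω(d cosθ + r)/(d² + r² + 2dr cosθ).
d² + r² + 2dr cosθ = |CA|² = 0.0439877 m²;  d cosθ + r = +0.071013 m.
|ω_lever| = |0.1173·6.53·+0.071013| / 0.0439877 = 1.2366 rad/s.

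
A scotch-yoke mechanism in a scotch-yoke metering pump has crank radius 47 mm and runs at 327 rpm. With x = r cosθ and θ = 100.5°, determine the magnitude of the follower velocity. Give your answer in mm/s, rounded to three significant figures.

1580

ω = 34.24 rad/s (from 327 rpm).
x = r cosθ ⇒ ẋ = −rω sinθ.
|v| = rω|sinθ| = 0.047·34.24·|sin 100.5°| = 1.5825 m/s = 1582.5 mm/s.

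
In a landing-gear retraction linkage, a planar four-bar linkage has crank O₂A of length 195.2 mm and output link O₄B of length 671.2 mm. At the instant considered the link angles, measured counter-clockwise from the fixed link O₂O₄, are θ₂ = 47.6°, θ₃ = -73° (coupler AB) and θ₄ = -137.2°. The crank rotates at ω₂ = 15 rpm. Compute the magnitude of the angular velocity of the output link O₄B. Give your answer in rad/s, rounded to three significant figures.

ω₂ = 1.571 rad/s (from 15 rpm).
Differentiating the loop-closure r₂e^{iθ₂}+r₃e^{iθ₃}=r₁+r₄e^{iθ₄} gives r₂ω₂e^{iθ₂}+r₃ω₃e^{iθ₃}=r₄ω₄e^{iθ₄}.
Eliminating the other unknown: ω₄ = r₂ω₂ sin(θ₂−θ₃) / [r₄ sin(θ₄−θ₃)].
Numerator sine = +0.86074; denominator sine = -0.90032.
Result = 0.1952·1.571·(+0.86074) / (0.6712·(-0.90032)) = -0.43674 rad/s; magnitude 0.43674 rad/s.

0.437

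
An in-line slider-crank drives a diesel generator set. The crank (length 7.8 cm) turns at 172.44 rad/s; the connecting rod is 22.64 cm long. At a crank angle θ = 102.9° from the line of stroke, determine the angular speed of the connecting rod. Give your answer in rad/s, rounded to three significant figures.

ω = 172.4 rad/s
The rod makes angle φ with the slider axis where L sinφ = r sinθ; differentiating, L cosφ·φ̇ = r ω cosθ.
L cosφ = √(L² − r² sin²θ) = 0.21325 m.
|ω_rod| = r ω |cosθ| / √(L² − r² sin²θ) = 0.078·172.4·0.22325/0.21325 = 14.081 rad/s.

14.1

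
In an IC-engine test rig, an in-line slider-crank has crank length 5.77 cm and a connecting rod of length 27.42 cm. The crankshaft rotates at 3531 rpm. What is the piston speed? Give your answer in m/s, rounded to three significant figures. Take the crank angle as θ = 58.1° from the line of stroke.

20.2

ω = 2π·3531/60 = 369.8 rad/s
For an in-line slider-crank, x = r cosθ + √(L² − r² sin²θ), so v = −rω sinθ·[1 + r cosθ/√(L² − r² sin²θ)].
With r = 0.0577 m, L = 0.2742 m, θ = 58.1°: √(L² − r² sin²θ) = 0.26979 m.
v = −0.0577·369.8·0.84897·[1 + 0.0577·0.52844/0.26979] = -20.16 m/s.
|v| = 20.16 m/s.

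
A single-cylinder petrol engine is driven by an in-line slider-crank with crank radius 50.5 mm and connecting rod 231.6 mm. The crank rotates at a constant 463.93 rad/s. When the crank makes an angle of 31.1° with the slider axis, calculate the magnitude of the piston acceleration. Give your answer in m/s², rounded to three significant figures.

10400

ω = 463.9 rad/s
x(θ) = r cosθ + √(L² − r² sin²θ); with ω constant, a = ω²·d²x/dθ².
d²x/dθ² = −r cosθ − r²(cos2θ)/√u − r⁴ sin²2θ/(4u^{3/2}),  u = L² − r² sin²θ = 0.0529581 m².
Substituting r = 0.0505 m, L = 0.2316 m, θ = 31.1°: d²x/dθ² = -0.048514 m.
a = ω²·d²x/dθ² = (463.9)²·(-0.048514) = -10442 m/s²;  |a| = 10442 m/s².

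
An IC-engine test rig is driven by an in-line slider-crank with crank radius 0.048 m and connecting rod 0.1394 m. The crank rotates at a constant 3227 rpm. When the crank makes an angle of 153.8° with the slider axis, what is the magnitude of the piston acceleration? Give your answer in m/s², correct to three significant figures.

3720

ω = 2π·3227/60 = 337.9 rad/s
x(θ) = r cosθ + √(L² − r² sin²θ); with ω constant, a = ω²·d²x/dθ².
d²x/dθ² = −r cosθ − r²(cos2θ)/√u − r⁴ sin²2θ/(4u^{3/2}),  u = L² − r² sin²θ = 0.0189832 m².
Substituting r = 0.048 m, L = 0.1394 m, θ = 153.8°: d²x/dθ² = +0.032547 m.
a = ω²·d²x/dθ² = (337.9)²·(+0.032547) = +3716.8 m/s²;  |a| = 3716.8 m/s².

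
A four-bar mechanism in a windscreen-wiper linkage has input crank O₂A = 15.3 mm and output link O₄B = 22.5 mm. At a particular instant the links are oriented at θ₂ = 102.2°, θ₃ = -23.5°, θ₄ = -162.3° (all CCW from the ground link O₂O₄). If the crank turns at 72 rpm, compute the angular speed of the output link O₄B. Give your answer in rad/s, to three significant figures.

6.32

ω₂ = 7.54 rad/s (from 72 rpm).
Differentiating the loop-closure r₂e^{iθ₂}+r₃e^{iθ₃}=r₁+r₄e^{iθ₄} gives r₂ω₂e^{iθ₂}+r₃ω₃e^{iθ₃}=r₄ω₄e^{iθ₄}.
Eliminating the other unknown: ω₄ = r₂ω₂ sin(θ₂−θ₃) / [r₄ sin(θ₄−θ₃)].
Numerator sine = +0.81208; denominator sine = -0.65869.
Result = 0.0153·7.54·(+0.81208) / (0.0225·(-0.65869)) = -6.3211 rad/s; magnitude 6.3211 rad/s.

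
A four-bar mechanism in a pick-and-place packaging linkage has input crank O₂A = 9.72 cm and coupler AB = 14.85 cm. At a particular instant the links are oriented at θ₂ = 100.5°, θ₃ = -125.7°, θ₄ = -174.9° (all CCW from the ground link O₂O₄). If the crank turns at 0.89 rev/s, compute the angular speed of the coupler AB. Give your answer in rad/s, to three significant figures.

ω₂ = 5.592 rad/s (from 0.89 rev/s).
Differentiating the loop-closure r₂e^{iθ₂}+r₃e^{iθ₃}=r₁+r₄e^{iθ₄} gives r₂ω₂e^{iθ₂}+r₃ω₃e^{iθ₃}=r₄ω₄e^{iθ₄}.
Eliminating the other unknown: ω₃ = r₂ω₂ sin(θ₄−θ₂) / [r₃ sin(θ₃−θ₄)].
Numerator sine = +0.99556; denominator sine = +0.75700.
Result = 0.0972·5.592·(+0.99556) / (0.1485·(+0.75700)) = +4.8138 rad/s; magnitude 4.8138 rad/s.

4.81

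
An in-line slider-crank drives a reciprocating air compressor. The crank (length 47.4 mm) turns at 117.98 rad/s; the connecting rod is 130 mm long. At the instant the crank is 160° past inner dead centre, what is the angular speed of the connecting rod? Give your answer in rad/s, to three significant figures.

ω = 118 rad/s
The rod makes angle φ with the slider axis where L sinφ = r sinθ; differentiating, L cosφ·φ̇ = r ω cosθ.
L cosφ = √(L² − r² sin²θ) = 0.12899 m.
|ω_rod| = r ω |cosθ| / √(L² − r² sin²θ) = 0.0474·118·0.93969/0.12899 = 40.741 rad/s.

40.7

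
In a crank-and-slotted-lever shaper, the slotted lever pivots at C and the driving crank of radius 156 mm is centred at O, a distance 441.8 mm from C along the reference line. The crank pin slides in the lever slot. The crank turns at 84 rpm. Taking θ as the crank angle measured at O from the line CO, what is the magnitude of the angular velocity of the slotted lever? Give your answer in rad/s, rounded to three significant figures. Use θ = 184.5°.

4.75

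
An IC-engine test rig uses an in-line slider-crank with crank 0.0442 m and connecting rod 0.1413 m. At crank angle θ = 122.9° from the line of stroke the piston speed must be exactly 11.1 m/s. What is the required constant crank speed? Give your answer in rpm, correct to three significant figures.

For an in-line slider-crank, |v_piston| = rω|sinθ|·[1 + r cosθ/√(L² − r² sin²θ)].
With r = 0.0442 m, L = 0.1413 m, θ = 122.9°: the bracketed kinematic factor |dx/dθ| = 0.030576 m.
ω = v/|dx/dθ| = 11.1/0.030576 = 363.03 rad/s.
N = 60ω/(2π) = 3466.7 rpm.

3470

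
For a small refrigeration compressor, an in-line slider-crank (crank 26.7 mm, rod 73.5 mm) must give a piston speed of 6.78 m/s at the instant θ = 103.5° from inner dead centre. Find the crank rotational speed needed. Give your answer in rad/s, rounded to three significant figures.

For an in-line slider-crank, |v_piston| = rω|sinθ|·[1 + r cosθ/√(L² − r² sin²θ)].
With r = 0.0267 m, L = 0.0735 m, θ = 103.5°: the bracketed kinematic factor |dx/dθ| = 0.023609 m.
ω = v/|dx/dθ| = 6.78/0.023609 = 287.18 rad/s.

287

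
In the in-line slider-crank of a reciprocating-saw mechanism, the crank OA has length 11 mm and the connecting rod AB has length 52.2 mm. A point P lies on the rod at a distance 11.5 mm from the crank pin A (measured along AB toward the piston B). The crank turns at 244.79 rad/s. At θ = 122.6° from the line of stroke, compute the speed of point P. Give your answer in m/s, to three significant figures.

2.48

ω = 244.8 rad/s.  Crank-pin speed |V_A| = rω = 2.6927 m/s, perpendicular to OA.
Rod angle: sinφ = −(r/L) sinθ ⇒ φ = -10.226°; ω_rod = −rω cosθ/√(L²−r²sin²θ) = +28.241 rad/s.
V_P = V_A + ω_rod × AP, with AP = 0.0115 m along the rod.
Components: V_Px = −rω sinθ − a·ω_rod·sinφ = -2.2108 m/s;  V_Py = rω cosθ + a·ω_rod·cosφ = -1.1311 m/s.
|V_P| = √(V_Px² + V_Py²) = 2.4834 m/s.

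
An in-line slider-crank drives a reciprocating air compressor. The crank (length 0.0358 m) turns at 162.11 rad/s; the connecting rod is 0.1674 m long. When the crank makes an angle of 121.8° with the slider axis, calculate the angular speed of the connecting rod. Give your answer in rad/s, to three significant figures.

18.6

ω = 162.1 rad/s
The rod makes angle φ with the slider axis where L sinφ = r sinθ; differentiating, L cosφ·φ̇ = r ω cosθ.
L cosφ = √(L² − r² sin²θ) = 0.16461 m.
|ω_rod| = r ω |cosθ| / √(L² − r² sin²θ) = 0.0358·162.1·0.52696/0.16461 = 18.578 rad/s.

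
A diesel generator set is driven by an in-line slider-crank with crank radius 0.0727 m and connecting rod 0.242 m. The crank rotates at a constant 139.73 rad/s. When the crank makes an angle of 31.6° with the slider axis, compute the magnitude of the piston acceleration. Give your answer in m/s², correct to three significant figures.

ω = 139.7 rad/s
x(θ) = r cosθ + √(L² − r² sin²θ); with ω constant, a = ω²·d²x/dθ².
d²x/dθ² = −r cosθ − r²(cos2θ)/√u − r⁴ sin²2θ/(4u^{3/2}),  u = L² − r² sin²θ = 0.0571129 m².
Substituting r = 0.0727 m, L = 0.242 m, θ = 31.6°: d²x/dθ² = -0.0723 m.
a = ω²·d²x/dθ² = (139.7)²·(-0.0723) = -1411.6 m/s²;  |a| = 1411.6 m/s².

1410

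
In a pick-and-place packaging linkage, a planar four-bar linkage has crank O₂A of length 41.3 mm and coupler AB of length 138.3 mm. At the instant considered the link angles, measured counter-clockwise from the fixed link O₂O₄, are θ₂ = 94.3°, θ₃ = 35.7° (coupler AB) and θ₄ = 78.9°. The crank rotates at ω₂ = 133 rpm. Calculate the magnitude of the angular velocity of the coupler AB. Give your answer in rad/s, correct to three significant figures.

1.61

ω₂ = 13.93 rad/s (from 133 rpm).
Differentiating the loop-closure r₂e^{iθ₂}+r₃e^{iθ₃}=r₁+r₄e^{iθ₄} gives r₂ω₂e^{iθ₂}+r₃ω₃e^{iθ₃}=r₄ω₄e^{iθ₄}.
Eliminating the other unknown: ω₃ = r₂ω₂ sin(θ₄−θ₂) / [r₃ sin(θ₃−θ₄)].
Numerator sine = -0.26556; denominator sine = -0.68455.
Result = 0.0413·13.93·(-0.26556) / (0.1383·(-0.68455)) = +1.6135 rad/s; magnitude 1.6135 rad/s.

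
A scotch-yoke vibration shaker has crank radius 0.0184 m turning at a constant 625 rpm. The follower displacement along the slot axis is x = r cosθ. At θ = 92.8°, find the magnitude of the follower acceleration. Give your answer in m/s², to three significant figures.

ω = 65.45 rad/s (from 625 rpm).
x = r cosθ ⇒ ẍ = −rω² cosθ (ω constant).
|a| = rω²|cosθ| = 0.0184·(65.45)²·|cos 92.8°| = 3.8503 m/s².

3.85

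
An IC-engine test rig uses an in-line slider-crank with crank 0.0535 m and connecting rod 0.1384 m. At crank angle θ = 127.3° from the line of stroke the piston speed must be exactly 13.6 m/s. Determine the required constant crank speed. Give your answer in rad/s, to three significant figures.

424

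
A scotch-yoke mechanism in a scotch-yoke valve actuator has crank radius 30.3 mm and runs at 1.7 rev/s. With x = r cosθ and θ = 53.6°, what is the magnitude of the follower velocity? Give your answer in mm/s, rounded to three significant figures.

261

ω = 10.68 rad/s (from 1.7 rev/s).
x = r cosθ ⇒ ẋ = −rω sinθ.
|v| = rω|sinθ| = 0.0303·10.68·|sin 53.6°| = 0.2605 m/s = 260.5 mm/s.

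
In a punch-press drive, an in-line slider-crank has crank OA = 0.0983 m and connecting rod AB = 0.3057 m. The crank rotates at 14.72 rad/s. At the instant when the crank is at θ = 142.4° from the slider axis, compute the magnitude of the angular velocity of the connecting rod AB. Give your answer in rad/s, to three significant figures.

3.82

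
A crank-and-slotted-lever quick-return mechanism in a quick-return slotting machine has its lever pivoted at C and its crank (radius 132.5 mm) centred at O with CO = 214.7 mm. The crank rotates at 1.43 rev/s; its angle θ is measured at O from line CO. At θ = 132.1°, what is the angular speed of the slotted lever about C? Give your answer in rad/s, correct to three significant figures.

0.534

ω = 8.985 rad/s (from 1.43 rev/s).
Crank pin A relative to C: A = (d + r cosθ, r sinθ); lever angle φ = atan2(r sinθ, d + r cosθ).
Differentiating tanφ: φ̇ = rω(d cosθ + r)/(d² + r² + 2dr cosθ).
d² + r² + 2dr cosθ = |CA|² = 0.0255081 m²;  d cosθ + r = -0.011441 m.
|ω_lever| = |0.1325·8.985·-0.011441| / 0.0255081 = 0.53395 rad/s.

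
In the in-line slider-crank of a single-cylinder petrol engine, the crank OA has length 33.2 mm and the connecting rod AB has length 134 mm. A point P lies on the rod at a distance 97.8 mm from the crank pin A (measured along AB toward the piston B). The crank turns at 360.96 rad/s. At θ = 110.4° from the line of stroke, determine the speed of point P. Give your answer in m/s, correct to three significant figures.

10.6

ω = 361 rad/s.  Crank-pin speed |V_A| = rω = 11.984 m/s, perpendicular to OA.
Rod angle: sinφ = −(r/L) sinθ ⇒ φ = -13.428°; ω_rod = −rω cosθ/√(L²−r²sin²θ) = +32.05 rad/s.
V_P = V_A + ω_rod × AP, with AP = 0.0978 m along the rod.
Components: V_Px = −rω sinθ − a·ω_rod·sinφ = -10.504 m/s;  V_Py = rω cosθ + a·ω_rod·cosφ = -1.1285 m/s.
|V_P| = √(V_Px² + V_Py²) = 10.565 m/s.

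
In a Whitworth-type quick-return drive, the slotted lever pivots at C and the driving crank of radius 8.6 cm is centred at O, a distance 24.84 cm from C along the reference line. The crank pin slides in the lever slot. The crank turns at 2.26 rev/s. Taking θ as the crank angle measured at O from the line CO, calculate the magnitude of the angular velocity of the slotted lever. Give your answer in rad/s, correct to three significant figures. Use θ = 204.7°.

5.63

ω = 14.2 rad/s (from 2.26 rev/s).
Crank pin A relative to C: A = (d + r cosθ, r sinθ); lever angle φ = atan2(r sinθ, d + r cosθ).
Differentiating tanφ: φ̇ = rω(d cosθ + r)/(d² + r² + 2dr cosθ).
d² + r² + 2dr cosθ = |CA|² = 0.0302827 m²;  d cosθ + r = -0.13967 m.
|ω_lever| = |0.086·14.2·-0.13967| / 0.0302827 = 5.6326 rad/s.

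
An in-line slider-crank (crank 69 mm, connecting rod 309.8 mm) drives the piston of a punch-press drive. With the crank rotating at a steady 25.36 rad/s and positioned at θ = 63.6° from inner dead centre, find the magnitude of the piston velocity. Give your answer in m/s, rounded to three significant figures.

ω = 25.36 rad/s
For an in-line slider-crank, x = r cosθ + √(L² − r² sin²θ), so v = −rω sinθ·[1 + r cosθ/√(L² − r² sin²θ)].
With r = 0.069 m, L = 0.3098 m, θ = 63.6°: √(L² − r² sin²θ) = 0.30357 m.
v = −0.069·25.36·0.89571·[1 + 0.069·0.44464/0.30357] = -1.7258 m/s.
|v| = 1.7258 m/s.

1.73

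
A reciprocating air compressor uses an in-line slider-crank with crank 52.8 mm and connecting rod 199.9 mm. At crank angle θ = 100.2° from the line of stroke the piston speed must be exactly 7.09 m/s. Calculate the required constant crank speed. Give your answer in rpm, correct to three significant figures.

1370

For an in-line slider-crank, |v_piston| = rω|sinθ|·[1 + r cosθ/√(L² − r² sin²θ)].
With r = 0.0528 m, L = 0.1999 m, θ = 100.2°: the bracketed kinematic factor |dx/dθ| = 0.049448 m.
ω = v/|dx/dθ| = 7.09/0.049448 = 143.38 rad/s.
N = 60ω/(2π) = 1369.2 rpm.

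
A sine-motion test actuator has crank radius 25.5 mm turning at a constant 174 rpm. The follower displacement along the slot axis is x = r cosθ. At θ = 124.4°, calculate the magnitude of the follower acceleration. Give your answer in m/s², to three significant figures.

ω = 18.22 rad/s (from 174 rpm).
x = r cosθ ⇒ ẍ = −rω² cosθ (ω constant).
|a| = rω²|cosθ| = 0.0255·(18.22)²·|cos 124.4°| = 4.7832 m/s².

4.78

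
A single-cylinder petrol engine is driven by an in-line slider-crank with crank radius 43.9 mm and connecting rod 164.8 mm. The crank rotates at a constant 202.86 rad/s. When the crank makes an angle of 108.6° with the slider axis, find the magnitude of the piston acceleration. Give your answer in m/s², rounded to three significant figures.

969

ω = 202.9 rad/s
x(θ) = r cosθ + √(L² − r² sin²θ); with ω constant, a = ω²·d²x/dθ².
d²x/dθ² = −r cosθ − r²(cos2θ)/√u − r⁴ sin²2θ/(4u^{3/2}),  u = L² − r² sin²θ = 0.0254279 m².
Substituting r = 0.0439 m, L = 0.1648 m, θ = 108.6°: d²x/dθ² = +0.023545 m.
a = ω²·d²x/dθ² = (202.9)²·(+0.023545) = +968.94 m/s²;  |a| = 968.94 m/s².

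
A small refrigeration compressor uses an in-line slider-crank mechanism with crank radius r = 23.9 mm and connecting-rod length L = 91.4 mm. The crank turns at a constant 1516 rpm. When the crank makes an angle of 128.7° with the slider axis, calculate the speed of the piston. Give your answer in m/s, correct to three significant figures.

2.47

ω = 2π·1516/60 = 158.8 rad/s
For an in-line slider-crank, x = r cosθ + √(L² − r² sin²θ), so v = −rω sinθ·[1 + r cosθ/√(L² − r² sin²θ)].
With r = 0.0239 m, L = 0.0914 m, θ = 128.7°: √(L² − r² sin²θ) = 0.089477 m.
v = −0.0239·158.8·0.78043·[1 + 0.0239·-0.62524/0.089477] = -2.4666 m/s.
|v| = 2.4666 m/s.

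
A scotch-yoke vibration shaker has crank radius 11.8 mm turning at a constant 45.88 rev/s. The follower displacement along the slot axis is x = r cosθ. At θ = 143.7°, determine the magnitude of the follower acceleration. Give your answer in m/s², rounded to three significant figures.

790

ω = 288.3 rad/s (from 45.88 rev/s).
x = r cosθ ⇒ ẍ = −rω² cosθ (ω constant).
|a| = rω²|cosθ| = 0.0118·(288.3)²·|cos 143.7°| = 790.29 m/s².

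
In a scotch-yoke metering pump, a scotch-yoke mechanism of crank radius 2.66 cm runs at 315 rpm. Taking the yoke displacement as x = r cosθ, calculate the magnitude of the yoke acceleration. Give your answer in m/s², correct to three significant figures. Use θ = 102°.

ω = 32.99 rad/s (from 315 rpm).
x = r cosθ ⇒ ẍ = −rω² cosθ (ω constant).
|a| = rω²|cosθ| = 0.0266·(32.99)²·|cos 102°| = 6.0178 m/s².

6.02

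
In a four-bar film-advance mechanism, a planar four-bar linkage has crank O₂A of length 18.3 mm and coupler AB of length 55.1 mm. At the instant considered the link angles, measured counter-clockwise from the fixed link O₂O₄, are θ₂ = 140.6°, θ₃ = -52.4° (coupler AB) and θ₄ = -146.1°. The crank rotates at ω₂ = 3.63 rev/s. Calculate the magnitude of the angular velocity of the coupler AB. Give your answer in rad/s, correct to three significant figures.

ω₂ = 22.81 rad/s (from 3.63 rev/s).
Differentiating the loop-closure r₂e^{iθ₂}+r₃e^{iθ₃}=r₁+r₄e^{iθ₄} gives r₂ω₂e^{iθ₂}+r₃ω₃e^{iθ₃}=r₄ω₄e^{iθ₄}.
Eliminating the other unknown: ω₃ = r₂ω₂ sin(θ₄−θ₂) / [r₃ sin(θ₃−θ₄)].
Numerator sine = +0.95782; denominator sine = +0.99792.
Result = 0.0183·22.81·(+0.95782) / (0.0551·(+0.99792)) = +7.2707 rad/s; magnitude 7.2707 rad/s.

7.27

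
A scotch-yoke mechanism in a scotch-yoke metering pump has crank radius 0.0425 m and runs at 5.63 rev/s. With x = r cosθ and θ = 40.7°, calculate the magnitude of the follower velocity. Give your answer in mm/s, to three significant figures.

ω = 35.37 rad/s (from 5.63 rev/s).
x = r cosθ ⇒ ẋ = −rω sinθ.
|v| = rω|sinθ| = 0.0425·35.37·|sin 40.7°| = 0.98037 m/s = 980.37 mm/s.

980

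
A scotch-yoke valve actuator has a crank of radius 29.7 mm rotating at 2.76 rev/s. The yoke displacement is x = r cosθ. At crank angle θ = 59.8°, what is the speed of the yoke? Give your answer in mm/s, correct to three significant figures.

ω = 17.34 rad/s (from 2.76 rev/s).
x = r cosθ ⇒ ẋ = −rω sinθ.
|v| = rω|sinθ| = 0.0297·17.34·|sin 59.8°| = 0.44514 m/s = 445.14 mm/s.

445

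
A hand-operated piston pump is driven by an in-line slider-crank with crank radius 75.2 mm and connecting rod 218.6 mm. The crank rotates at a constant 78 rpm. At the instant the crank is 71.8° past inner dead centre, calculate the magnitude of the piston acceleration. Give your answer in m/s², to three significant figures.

ω = 2π·78/60 = 8.168 rad/s
x(θ) = r cosθ + √(L² − r² sin²θ); with ω constant, a = ω²·d²x/dθ².
d²x/dθ² = −r cosθ − r²(cos2θ)/√u − r⁴ sin²2θ/(4u^{3/2}),  u = L² − r² sin²θ = 0.0426826 m².
Substituting r = 0.0752 m, L = 0.2186 m, θ = 71.8°: d²x/dθ² = -0.0017751 m.
a = ω²·d²x/dθ² = (8.168)²·(-0.0017751) = -0.11843 m/s²;  |a| = 0.11843 m/s².

0.118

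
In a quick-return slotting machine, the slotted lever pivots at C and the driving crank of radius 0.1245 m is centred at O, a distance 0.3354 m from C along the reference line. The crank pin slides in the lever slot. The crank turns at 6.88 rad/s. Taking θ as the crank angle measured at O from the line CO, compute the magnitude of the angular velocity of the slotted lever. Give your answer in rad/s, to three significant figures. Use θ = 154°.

ω = 6.88 rad/s
Crank pin A relative to C: A = (d + r cosθ, r sinθ); lever angle φ = atan2(r sinθ, d + r cosθ).
Differentiating tanφ: φ̇ = rω(d cosθ + r)/(d² + r² + 2dr cosθ).
d² + r² + 2dr cosθ = |CA|² = 0.052931 m²;  d cosθ + r = -0.17696 m.
|ω_lever| = |0.1245·6.88·-0.17696| / 0.052931 = 2.8636 rad/s.

2.86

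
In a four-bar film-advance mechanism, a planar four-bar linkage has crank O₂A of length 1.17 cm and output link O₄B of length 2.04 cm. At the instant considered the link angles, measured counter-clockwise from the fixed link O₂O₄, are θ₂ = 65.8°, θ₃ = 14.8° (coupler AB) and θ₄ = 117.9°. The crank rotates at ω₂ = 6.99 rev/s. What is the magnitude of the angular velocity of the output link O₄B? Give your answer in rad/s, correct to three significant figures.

ω₂ = 43.92 rad/s (from 6.99 rev/s).
Differentiating the loop-closure r₂e^{iθ₂}+r₃e^{iθ₃}=r₁+r₄e^{iθ₄} gives r₂ω₂e^{iθ₂}+r₃ω₃e^{iθ₃}=r₄ω₄e^{iθ₄}.
Eliminating the other unknown: ω₄ = r₂ω₂ sin(θ₂−θ₃) / [r₄ sin(θ₄−θ₃)].
Numerator sine = +0.77715; denominator sine = +0.97398.
Result = 0.0117·43.92·(+0.77715) / (0.0204·(+0.97398)) = +20.099 rad/s; magnitude 20.099 rad/s.

20.1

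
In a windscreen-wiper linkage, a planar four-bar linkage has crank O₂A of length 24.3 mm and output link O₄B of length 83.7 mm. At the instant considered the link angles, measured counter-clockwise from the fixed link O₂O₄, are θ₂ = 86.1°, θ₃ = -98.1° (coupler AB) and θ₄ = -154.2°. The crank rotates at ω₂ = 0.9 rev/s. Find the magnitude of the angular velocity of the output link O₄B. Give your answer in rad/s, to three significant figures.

0.145

ω₂ = 5.655 rad/s (from 0.9 rev/s).
Differentiating the loop-closure r₂e^{iθ₂}+r₃e^{iθ₃}=r₁+r₄e^{iθ₄} gives r₂ω₂e^{iθ₂}+r₃ω₃e^{iθ₃}=r₄ω₄e^{iθ₄}.
Eliminating the other unknown: ω₄ = r₂ω₂ sin(θ₂−θ₃) / [r₄ sin(θ₄−θ₃)].
Numerator sine = -0.07324; denominator sine = -0.83001.
Result = 0.0243·5.655·(-0.07324) / (0.0837·(-0.83001)) = +0.14486 rad/s; magnitude 0.14486 rad/s.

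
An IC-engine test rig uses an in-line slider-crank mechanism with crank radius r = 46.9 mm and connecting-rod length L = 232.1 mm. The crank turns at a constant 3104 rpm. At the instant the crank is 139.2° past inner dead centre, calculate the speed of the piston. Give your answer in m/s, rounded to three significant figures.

8.42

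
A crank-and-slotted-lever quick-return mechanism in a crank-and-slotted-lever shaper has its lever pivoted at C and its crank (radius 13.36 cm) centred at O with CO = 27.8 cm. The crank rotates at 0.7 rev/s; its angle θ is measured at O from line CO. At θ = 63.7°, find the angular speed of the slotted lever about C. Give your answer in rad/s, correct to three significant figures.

1.18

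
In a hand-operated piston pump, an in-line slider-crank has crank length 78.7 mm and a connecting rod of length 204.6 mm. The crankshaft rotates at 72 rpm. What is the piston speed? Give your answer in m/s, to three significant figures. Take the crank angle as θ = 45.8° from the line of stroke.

0.544

ω = 2π·72/60 = 7.54 rad/s
For an in-line slider-crank, x = r cosθ + √(L² − r² sin²θ), so v = −rω sinθ·[1 + r cosθ/√(L² − r² sin²θ)].
With r = 0.0787 m, L = 0.2046 m, θ = 45.8°: √(L² − r² sin²θ) = 0.19667 m.
v = −0.0787·7.54·0.71691·[1 + 0.0787·0.69717/0.19667] = -0.54408 m/s.
|v| = 0.54408 m/s.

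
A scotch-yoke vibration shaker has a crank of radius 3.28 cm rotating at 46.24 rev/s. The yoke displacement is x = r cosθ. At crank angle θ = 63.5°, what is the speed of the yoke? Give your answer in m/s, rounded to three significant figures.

ω = 290.5 rad/s (from 46.24 rev/s).
x = r cosθ ⇒ ẋ = −rω sinθ.
|v| = rω|sinθ| = 0.0328·290.5·|sin 63.5°| = 8.5283 m/s.

8.53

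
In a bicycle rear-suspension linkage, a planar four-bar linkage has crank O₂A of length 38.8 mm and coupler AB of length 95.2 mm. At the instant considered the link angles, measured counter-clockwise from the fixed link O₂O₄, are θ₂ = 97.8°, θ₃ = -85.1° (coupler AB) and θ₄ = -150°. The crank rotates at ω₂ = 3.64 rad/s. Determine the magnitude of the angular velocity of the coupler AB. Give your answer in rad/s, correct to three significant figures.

ω₂ = 3.64 rad/s
Differentiating the loop-closure r₂e^{iθ₂}+r₃e^{iθ₃}=r₁+r₄e^{iθ₄} gives r₂ω₂e^{iθ₂}+r₃ω₃e^{iθ₃}=r₄ω₄e^{iθ₄}.
Eliminating the other unknown: ω₃ = r₂ω₂ sin(θ₄−θ₂) / [r₃ sin(θ₃−θ₄)].
Numerator sine = +0.92587; denominator sine = +0.90557.
Result = 0.0388·3.64·(+0.92587) / (0.0952·(+0.90557)) = +1.5168 rad/s; magnitude 1.5168 rad/s.

1.52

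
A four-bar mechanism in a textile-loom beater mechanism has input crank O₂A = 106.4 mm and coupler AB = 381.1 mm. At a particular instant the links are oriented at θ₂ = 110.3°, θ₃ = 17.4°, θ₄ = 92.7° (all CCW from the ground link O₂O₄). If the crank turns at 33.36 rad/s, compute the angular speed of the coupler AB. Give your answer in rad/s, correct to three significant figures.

2.91

ω₂ = 33.36 rad/s
Differentiating the loop-closure r₂e^{iθ₂}+r₃e^{iθ₃}=r₁+r₄e^{iθ₄} gives r₂ω₂e^{iθ₂}+r₃ω₃e^{iθ₃}=r₄ω₄e^{iθ₄}.
Eliminating the other unknown: ω₃ = r₂ω₂ sin(θ₄−θ₂) / [r₃ sin(θ₃−θ₄)].
Numerator sine = -0.30237; denominator sine = -0.96727.
Result = 0.1064·33.36·(-0.30237) / (0.3811·(-0.96727)) = +2.9115 rad/s; magnitude 2.9115 rad/s.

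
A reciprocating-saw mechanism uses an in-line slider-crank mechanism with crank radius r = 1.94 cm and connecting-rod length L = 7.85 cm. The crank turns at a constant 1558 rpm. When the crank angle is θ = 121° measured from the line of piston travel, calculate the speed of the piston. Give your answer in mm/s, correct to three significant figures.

ω = 2π·1558/60 = 163.2 rad/s
For an in-line slider-crank, x = r cosθ + √(L² − r² sin²θ), so v = −rω sinθ·[1 + r cosθ/√(L² − r² sin²θ)].
With r = 0.0194 m, L = 0.0785 m, θ = 121°: √(L² − r² sin²θ) = 0.076718 m.
v = −0.0194·163.2·0.85717·[1 + 0.0194·-0.51504/0.076718] = -2.3597 m/s.
|v| = 2.3597 m/s = 2359.7 mm/s.

2360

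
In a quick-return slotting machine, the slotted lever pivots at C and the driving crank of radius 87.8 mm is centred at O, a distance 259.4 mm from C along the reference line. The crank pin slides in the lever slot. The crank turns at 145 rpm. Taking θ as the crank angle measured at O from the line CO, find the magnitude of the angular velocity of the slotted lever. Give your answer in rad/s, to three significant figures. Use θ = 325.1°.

3.57

ω = 15.18 rad/s (from 145 rpm).
Crank pin A relative to C: A = (d + r cosθ, r sinθ); lever angle φ = atan2(r sinθ, d + r cosθ).
Differentiating tanφ: φ̇ = rω(d cosθ + r)/(d² + r² + 2dr cosθ).
d² + r² + 2dr cosθ = |CA|² = 0.112356 m²;  d cosθ + r = +0.30055 m.
|ω_lever| = |0.0878·15.18·+0.30055| / 0.112356 = 3.5662 rad/s.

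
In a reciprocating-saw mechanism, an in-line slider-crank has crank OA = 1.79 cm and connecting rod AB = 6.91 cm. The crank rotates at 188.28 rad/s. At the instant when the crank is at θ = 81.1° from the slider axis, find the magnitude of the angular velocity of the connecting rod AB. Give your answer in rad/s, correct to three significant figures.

ω = 188.3 rad/s
The rod makes angle φ with the slider axis where L sinφ = r sinθ; differentiating, L cosφ·φ̇ = r ω cosθ.
L cosφ = √(L² − r² sin²θ) = 0.066799 m.
|ω_rod| = r ω |cosθ| / √(L² − r² sin²θ) = 0.0179·188.3·0.15471/0.066799 = 7.8056 rad/s.

7.81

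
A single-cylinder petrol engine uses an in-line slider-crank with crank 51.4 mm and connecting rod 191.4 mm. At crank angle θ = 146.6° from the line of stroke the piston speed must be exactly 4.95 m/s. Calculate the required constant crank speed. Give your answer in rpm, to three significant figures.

2160

For an in-line slider-crank, |v_piston| = rω|sinθ|·[1 + r cosθ/√(L² − r² sin²θ)].
With r = 0.0514 m, L = 0.1914 m, θ = 146.6°: the bracketed kinematic factor |dx/dθ| = 0.021881 m.
ω = v/|dx/dθ| = 4.95/0.021881 = 226.23 rad/s.
N = 60ω/(2π) = 2160.3 rpm.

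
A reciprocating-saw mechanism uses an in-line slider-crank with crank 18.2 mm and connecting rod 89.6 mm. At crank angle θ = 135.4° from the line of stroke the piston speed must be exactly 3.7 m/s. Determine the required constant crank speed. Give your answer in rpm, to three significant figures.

3240

For an in-line slider-crank, |v_piston| = rω|sinθ|·[1 + r cosθ/√(L² − r² sin²θ)].
With r = 0.0182 m, L = 0.0896 m, θ = 135.4°: the bracketed kinematic factor |dx/dθ| = 0.010912 m.
ω = v/|dx/dθ| = 3.7/0.010912 = 339.08 rad/s.
N = 60ω/(2π) = 3238 rpm.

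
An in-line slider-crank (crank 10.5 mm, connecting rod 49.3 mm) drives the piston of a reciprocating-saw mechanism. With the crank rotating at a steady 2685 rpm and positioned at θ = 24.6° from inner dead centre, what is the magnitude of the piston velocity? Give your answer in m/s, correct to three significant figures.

ω = 2π·2685/60 = 281.2 rad/s
For an in-line slider-crank, x = r cosθ + √(L² − r² sin²θ), so v = −rω sinθ·[1 + r cosθ/√(L² − r² sin²θ)].
With r = 0.0105 m, L = 0.0493 m, θ = 24.6°: √(L² − r² sin²θ) = 0.049106 m.
v = −0.0105·281.2·0.41628·[1 + 0.0105·0.90924/0.049106] = -1.4679 m/s.
|v| = 1.4679 m/s.

1.47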